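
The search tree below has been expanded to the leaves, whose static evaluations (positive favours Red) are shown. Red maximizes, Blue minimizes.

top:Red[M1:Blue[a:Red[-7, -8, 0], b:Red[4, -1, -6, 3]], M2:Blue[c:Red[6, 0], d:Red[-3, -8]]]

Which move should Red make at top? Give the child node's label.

a (Red): max(-7, -8, 0) = 0
b (Red): max(4, -1, -6, 3) = 4
M1 (Blue): min(0, 4) = 0
c (Red): max(6, 0) = 6
d (Red): max(-3, -8) = -3
M2 (Blue): min(6, -3) = -3
top (Red): max(0, -3) = 0
Red at top wants the highest of {M1=0, M2=-3}, so chooses M1.

M1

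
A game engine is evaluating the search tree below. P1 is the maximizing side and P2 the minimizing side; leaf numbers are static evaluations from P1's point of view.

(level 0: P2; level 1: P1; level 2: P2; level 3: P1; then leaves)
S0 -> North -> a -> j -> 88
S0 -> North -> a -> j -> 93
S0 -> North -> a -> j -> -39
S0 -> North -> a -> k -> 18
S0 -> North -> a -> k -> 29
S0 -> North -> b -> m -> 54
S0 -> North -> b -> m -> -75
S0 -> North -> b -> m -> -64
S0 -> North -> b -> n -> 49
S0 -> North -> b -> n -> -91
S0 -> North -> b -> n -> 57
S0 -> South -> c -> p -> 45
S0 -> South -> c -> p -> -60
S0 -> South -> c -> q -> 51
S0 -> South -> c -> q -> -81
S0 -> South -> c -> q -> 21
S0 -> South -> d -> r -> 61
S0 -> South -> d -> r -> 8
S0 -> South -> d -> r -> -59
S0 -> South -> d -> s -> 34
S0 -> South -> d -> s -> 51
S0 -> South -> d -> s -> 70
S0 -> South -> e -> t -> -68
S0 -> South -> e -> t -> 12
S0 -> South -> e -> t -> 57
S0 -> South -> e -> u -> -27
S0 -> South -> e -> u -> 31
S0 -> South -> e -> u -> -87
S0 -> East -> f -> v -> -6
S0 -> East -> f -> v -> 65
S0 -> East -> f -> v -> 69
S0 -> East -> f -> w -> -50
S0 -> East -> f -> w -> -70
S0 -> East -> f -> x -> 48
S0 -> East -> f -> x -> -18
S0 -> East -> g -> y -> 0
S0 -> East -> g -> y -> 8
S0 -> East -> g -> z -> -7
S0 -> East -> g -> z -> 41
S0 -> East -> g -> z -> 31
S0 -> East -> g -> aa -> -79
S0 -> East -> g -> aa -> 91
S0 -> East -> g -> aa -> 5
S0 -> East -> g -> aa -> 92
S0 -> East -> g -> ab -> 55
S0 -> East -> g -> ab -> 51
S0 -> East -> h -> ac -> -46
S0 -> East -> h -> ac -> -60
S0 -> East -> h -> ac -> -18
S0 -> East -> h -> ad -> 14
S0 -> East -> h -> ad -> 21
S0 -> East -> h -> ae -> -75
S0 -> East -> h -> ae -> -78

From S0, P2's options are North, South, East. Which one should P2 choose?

East

j (P1): max(88, 93, -39) = 93
k (P1): max(18, 29) = 29
a (P2): min(93, 29) = 29
m (P1): max(54, -75, -64) = 54
n (P1): max(49, -91, 57) = 57
b (P2): min(54, 57) = 54
North (P1): max(29, 54) = 54
p (P1): max(45, -60) = 45
q (P1): max(51, -81, 21) = 51
c (P2): min(45, 51) = 45
r (P1): max(61, 8, -59) = 61
s (P1): max(34, 51, 70) = 70
d (P2): min(61, 70) = 61
t (P1): max(-68, 12, 57) = 57
u (P1): max(-27, 31, -87) = 31
e (P2): min(57, 31) = 31
South (P1): max(45, 61, 31) = 61
v (P1): max(-6, 65, 69) = 69
w (P1): max(-50, -70) = -50
x (P1): max(48, -18) = 48
f (P2): min(69, -50, 48) = -50
y (P1): max(0, 8) = 8
z (P1): max(-7, 41, 31) = 41
aa (P1): max(-79, 91, 5, 92) = 92
ab (P1): max(55, 51) = 55
g (P2): min(8, 41, 92, 55) = 8
ac (P1): max(-46, -60, -18) = -18
ad (P1): max(14, 21) = 21
ae (P1): max(-75, -78) = -75
h (P2): min(-18, 21, -75) = -75
East (P1): max(-50, 8, -75) = 8
S0 (P2): min(54, 61, 8) = 8
P2 at S0 wants the lowest of {North=54, South=61, East=8}, so chooses East.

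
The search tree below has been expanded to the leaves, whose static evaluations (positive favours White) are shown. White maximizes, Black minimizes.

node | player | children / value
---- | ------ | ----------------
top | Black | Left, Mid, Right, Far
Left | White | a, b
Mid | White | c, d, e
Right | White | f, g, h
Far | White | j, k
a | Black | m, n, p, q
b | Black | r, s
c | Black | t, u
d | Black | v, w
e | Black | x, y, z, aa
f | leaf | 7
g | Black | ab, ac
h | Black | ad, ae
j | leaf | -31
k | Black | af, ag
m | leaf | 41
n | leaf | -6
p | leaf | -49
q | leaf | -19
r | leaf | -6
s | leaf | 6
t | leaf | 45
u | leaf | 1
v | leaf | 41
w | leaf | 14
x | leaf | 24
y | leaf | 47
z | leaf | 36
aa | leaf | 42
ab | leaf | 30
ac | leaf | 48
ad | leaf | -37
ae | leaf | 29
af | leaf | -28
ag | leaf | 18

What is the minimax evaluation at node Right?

g (Black): min(30, 48) = 30
h (Black): min(-37, 29) = -37
Right (White): max(7, 30, -37) = 30

30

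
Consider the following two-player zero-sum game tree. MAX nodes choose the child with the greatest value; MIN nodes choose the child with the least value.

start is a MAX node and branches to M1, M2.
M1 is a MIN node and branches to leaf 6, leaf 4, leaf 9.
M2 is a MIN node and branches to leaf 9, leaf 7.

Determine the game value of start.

M1 (MIN): min(6, 4, 9) = 4
M2 (MIN): min(9, 7) = 7
start (MAX): max(4, 7) = 7

7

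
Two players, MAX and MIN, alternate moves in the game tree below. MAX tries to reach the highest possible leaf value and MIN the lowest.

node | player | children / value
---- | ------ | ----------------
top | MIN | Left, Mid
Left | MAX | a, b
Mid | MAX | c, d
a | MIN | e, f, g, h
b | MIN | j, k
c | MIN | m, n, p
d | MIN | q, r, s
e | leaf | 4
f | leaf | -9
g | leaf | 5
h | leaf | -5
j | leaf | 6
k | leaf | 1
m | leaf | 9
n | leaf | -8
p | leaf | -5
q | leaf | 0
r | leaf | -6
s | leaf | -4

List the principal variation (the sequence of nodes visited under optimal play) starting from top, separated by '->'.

top -> Mid -> d -> r

a (MIN): min(4, -9, 5, -5) = -9
b (MIN): min(6, 1) = 1
Left (MAX): max(-9, 1) = 1
c (MIN): min(9, -8, -5) = -8
d (MIN): min(0, -6, -4) = -6
Mid (MAX): max(-8, -6) = -6
top (MIN): min(1, -6) = -6
At top, MIN picks Mid (lowest: -6).
At Mid, MAX picks d (highest: -6).
At d, MIN picks r (lowest: -6).
Terminal value -6.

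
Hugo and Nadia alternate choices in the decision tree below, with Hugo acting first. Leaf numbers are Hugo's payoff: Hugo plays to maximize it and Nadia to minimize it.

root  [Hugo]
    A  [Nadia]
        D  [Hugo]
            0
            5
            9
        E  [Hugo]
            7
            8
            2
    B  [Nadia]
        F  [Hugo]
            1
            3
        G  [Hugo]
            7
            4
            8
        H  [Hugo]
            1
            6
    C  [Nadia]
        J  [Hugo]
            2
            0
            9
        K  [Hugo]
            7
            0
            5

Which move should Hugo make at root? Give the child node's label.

D (Hugo): max(0, 5, 9) = 9
E (Hugo): max(7, 8, 2) = 8
A (Nadia): min(9, 8) = 8
F (Hugo): max(1, 3) = 3
G (Hugo): max(7, 4, 8) = 8
H (Hugo): max(1, 6) = 6
B (Nadia): min(3, 8, 6) = 3
J (Hugo): max(2, 0, 9) = 9
K (Hugo): max(7, 0, 5) = 7
C (Nadia): min(9, 7) = 7
root (Hugo): max(8, 3, 7) = 8
Hugo at root wants the highest of {A=8, B=3, C=7}, so chooses A.

A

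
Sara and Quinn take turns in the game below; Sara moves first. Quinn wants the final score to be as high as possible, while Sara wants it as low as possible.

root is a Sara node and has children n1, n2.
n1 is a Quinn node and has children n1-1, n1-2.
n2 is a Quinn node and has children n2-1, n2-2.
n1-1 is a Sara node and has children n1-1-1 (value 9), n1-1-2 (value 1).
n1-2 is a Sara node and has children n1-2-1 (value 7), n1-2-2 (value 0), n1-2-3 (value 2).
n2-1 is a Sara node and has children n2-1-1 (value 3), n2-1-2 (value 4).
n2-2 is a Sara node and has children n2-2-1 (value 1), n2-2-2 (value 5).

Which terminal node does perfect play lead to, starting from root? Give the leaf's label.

n1-1 (Sara): min(9, 1) = 1
n1-2 (Sara): min(7, 0, 2) = 0
n1 (Quinn): max(1, 0) = 1
n2-1 (Sara): min(3, 4) = 3
n2-2 (Sara): min(1, 5) = 1
n2 (Quinn): max(3, 1) = 3
root (Sara): min(1, 3) = 1
At root, Sara picks n1 (lowest: 1).
At n1, Quinn picks n1-1 (highest: 1).
At n1-1, Sara picks n1-1-2 (lowest: 1).
Terminal value 1.

n1-1-2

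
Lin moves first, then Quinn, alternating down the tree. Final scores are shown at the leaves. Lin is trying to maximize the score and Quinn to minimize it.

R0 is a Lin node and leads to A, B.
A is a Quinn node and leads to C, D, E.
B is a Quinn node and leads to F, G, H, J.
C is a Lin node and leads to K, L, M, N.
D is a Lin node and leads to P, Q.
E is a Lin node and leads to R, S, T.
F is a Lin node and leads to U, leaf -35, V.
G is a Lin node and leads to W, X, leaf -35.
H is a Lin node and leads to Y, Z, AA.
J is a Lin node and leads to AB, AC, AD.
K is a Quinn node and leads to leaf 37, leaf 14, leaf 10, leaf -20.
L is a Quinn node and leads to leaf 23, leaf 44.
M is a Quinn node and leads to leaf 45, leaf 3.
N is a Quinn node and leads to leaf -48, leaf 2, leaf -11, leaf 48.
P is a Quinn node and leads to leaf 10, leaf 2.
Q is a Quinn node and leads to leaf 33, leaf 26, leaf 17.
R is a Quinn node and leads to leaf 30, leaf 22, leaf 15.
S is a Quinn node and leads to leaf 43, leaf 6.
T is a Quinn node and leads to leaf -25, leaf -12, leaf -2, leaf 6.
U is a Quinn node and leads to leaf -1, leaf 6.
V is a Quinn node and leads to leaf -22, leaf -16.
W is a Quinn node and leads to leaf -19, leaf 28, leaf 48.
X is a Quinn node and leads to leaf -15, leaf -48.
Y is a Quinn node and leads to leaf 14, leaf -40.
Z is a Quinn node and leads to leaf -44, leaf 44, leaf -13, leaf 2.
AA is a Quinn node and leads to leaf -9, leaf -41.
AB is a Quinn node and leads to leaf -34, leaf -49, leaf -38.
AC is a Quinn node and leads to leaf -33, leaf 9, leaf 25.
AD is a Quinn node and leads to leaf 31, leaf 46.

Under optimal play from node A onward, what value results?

K (Quinn): min(37, 14, 10, -20) = -20
L (Quinn): min(23, 44) = 23
M (Quinn): min(45, 3) = 3
N (Quinn): min(-48, 2, -11, 48) = -48
C (Lin): max(-20, 23, 3, -48) = 23
P (Quinn): min(10, 2) = 2
Q (Quinn): min(33, 26, 17) = 17
D (Lin): max(2, 17) = 17
R (Quinn): min(30, 22, 15) = 15
S (Quinn): min(43, 6) = 6
T (Quinn): min(-25, -12, -2, 6) = -25
E (Lin): max(15, 6, -25) = 15
A (Quinn): min(23, 17, 15) = 15

15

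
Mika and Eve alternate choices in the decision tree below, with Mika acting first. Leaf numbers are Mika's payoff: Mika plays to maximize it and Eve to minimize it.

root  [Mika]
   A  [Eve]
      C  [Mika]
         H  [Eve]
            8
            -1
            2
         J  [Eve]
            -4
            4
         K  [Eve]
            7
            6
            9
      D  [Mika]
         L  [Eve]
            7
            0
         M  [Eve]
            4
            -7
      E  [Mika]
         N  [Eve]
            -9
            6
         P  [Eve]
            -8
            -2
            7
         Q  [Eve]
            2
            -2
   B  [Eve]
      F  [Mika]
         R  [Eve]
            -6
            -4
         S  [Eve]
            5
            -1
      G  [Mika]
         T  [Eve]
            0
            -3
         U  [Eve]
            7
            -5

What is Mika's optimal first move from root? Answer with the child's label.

A

H (Eve): min(8, -1, 2) = -1
J (Eve): min(-4, 4) = -4
K (Eve): min(7, 6, 9) = 6
C (Mika): max(-1, -4, 6) = 6
L (Eve): min(7, 0) = 0
M (Eve): min(4, -7) = -7
D (Mika): max(0, -7) = 0
N (Eve): min(-9, 6) = -9
P (Eve): min(-8, -2, 7) = -8
Q (Eve): min(2, -2) = -2
E (Mika): max(-9, -8, -2) = -2
A (Eve): min(6, 0, -2) = -2
R (Eve): min(-6, -4) = -6
S (Eve): min(5, -1) = -1
F (Mika): max(-6, -1) = -1
T (Eve): min(0, -3) = -3
U (Eve): min(7, -5) = -5
G (Mika): max(-3, -5) = -3
B (Eve): min(-1, -3) = -3
root (Mika): max(-2, -3) = -2
Mika at root wants the highest of {A=-2, B=-3}, so chooses A.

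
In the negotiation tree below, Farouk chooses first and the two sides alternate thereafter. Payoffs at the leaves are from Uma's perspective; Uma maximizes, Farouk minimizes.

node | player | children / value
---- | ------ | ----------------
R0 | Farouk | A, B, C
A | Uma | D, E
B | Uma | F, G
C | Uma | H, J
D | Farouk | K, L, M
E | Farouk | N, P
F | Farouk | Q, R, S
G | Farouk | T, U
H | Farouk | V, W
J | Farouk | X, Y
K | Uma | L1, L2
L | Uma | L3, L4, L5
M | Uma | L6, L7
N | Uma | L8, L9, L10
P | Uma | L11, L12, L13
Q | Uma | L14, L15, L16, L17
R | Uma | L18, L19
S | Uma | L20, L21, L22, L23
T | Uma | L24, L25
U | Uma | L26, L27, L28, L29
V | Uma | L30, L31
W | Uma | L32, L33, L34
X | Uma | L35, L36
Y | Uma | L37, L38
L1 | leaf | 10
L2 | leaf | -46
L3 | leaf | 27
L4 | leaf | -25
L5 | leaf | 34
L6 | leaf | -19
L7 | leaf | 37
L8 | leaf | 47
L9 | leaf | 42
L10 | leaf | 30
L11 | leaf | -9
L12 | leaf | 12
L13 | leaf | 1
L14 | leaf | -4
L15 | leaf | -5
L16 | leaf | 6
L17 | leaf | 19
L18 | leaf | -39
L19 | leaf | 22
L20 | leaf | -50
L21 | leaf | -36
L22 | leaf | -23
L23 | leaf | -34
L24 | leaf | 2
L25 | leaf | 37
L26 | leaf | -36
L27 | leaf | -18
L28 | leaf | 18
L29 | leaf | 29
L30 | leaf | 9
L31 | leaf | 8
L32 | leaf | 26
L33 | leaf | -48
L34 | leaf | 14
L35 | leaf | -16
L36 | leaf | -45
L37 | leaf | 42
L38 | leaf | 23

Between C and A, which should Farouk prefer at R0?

C

V (Uma): max(9, 8) = 9
W (Uma): max(26, -48, 14) = 26
H (Farouk): min(9, 26) = 9
X (Uma): max(-16, -45) = -16
Y (Uma): max(42, 23) = 42
J (Farouk): min(-16, 42) = -16
C (Uma): max(9, -16) = 9
K (Uma): max(10, -46) = 10
L (Uma): max(27, -25, 34) = 34
M (Uma): max(-19, 37) = 37
D (Farouk): min(10, 34, 37) = 10
N (Uma): max(47, 42, 30) = 47
P (Uma): max(-9, 12, 1) = 12
E (Farouk): min(47, 12) = 12
A (Uma): max(10, 12) = 12
Farouk prefers the lower value; C=9, A=12. C is better since 9 < 12.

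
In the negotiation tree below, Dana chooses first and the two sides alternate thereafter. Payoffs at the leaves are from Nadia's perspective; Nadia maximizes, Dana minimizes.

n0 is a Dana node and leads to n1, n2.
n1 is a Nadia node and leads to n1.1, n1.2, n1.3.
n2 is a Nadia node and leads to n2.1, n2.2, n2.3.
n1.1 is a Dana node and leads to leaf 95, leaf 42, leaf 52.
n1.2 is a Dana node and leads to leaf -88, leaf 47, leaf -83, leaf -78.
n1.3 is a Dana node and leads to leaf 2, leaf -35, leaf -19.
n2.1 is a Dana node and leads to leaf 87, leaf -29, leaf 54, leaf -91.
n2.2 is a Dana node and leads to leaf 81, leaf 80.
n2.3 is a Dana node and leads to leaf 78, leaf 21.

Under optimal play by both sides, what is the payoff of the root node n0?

n1.1 (Dana): min(95, 42, 52) = 42
n1.2 (Dana): min(-88, 47, -83, -78) = -88
n1.3 (Dana): min(2, -35, -19) = -35
n1 (Nadia): max(42, -88, -35) = 42
n2.1 (Dana): min(87, -29, 54, -91) = -91
n2.2 (Dana): min(81, 80) = 80
n2.3 (Dana): min(78, 21) = 21
n2 (Nadia): max(-91, 80, 21) = 80
n0 (Dana): min(42, 80) = 42

42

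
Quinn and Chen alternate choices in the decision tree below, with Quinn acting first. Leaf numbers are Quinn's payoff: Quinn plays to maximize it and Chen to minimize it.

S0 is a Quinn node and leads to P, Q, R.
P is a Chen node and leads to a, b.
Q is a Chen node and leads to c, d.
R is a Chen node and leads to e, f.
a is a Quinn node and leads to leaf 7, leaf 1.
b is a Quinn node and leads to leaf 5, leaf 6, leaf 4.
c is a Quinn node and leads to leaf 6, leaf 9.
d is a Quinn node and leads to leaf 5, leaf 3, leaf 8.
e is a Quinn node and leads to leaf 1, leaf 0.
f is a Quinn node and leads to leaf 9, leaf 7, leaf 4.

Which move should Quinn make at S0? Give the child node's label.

Q

a (Quinn): max(7, 1) = 7
b (Quinn): max(5, 6, 4) = 6
P (Chen): min(7, 6) = 6
c (Quinn): max(6, 9) = 9
d (Quinn): max(5, 3, 8) = 8
Q (Chen): min(9, 8) = 8
e (Quinn): max(1, 0) = 1
f (Quinn): max(9, 7, 4) = 9
R (Chen): min(1, 9) = 1
S0 (Quinn): max(6, 8, 1) = 8
Quinn at S0 wants the highest of {P=6, Q=8, R=1}, so chooses Q.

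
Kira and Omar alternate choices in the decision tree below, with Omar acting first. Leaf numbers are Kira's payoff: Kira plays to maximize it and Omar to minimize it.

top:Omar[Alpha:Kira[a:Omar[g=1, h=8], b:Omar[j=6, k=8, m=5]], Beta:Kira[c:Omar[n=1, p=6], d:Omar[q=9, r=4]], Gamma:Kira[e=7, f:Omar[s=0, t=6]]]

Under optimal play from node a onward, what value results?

1

a (Omar): min(1, 8) = 1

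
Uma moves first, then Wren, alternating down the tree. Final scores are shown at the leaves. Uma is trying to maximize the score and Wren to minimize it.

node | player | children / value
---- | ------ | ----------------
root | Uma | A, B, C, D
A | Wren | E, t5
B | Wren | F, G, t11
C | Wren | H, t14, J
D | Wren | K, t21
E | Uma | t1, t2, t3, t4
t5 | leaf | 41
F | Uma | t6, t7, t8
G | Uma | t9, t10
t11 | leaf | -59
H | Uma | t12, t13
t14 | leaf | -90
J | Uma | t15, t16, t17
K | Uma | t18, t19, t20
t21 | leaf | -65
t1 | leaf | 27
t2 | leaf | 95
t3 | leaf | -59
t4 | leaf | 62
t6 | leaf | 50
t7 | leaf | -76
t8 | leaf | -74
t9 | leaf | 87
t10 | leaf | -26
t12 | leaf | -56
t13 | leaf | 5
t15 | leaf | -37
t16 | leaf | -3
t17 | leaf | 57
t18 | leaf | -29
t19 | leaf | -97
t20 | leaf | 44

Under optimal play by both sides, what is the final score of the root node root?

41

E (Uma): max(27, 95, -59, 62) = 95
A (Wren): min(95, 41) = 41
F (Uma): max(50, -76, -74) = 50
G (Uma): max(87, -26) = 87
B (Wren): min(50, 87, -59) = -59
H (Uma): max(-56, 5) = 5
J (Uma): max(-37, -3, 57) = 57
C (Wren): min(5, -90, 57) = -90
K (Uma): max(-29, -97, 44) = 44
D (Wren): min(44, -65) = -65
root (Uma): max(41, -59, -90, -65) = 41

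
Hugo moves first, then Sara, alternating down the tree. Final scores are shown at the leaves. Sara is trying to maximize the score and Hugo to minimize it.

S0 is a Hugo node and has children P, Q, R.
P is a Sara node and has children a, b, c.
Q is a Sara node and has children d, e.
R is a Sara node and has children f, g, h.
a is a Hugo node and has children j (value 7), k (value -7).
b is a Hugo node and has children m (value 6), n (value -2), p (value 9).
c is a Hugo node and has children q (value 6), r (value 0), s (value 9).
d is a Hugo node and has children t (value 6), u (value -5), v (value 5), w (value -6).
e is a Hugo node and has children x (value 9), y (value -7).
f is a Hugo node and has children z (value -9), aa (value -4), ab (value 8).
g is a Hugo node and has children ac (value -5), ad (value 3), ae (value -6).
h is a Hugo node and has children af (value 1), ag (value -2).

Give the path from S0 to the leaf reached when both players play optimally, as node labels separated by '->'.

S0 -> Q -> d -> w

a (Hugo): min(7, -7) = -7
b (Hugo): min(6, -2, 9) = -2
c (Hugo): min(6, 0, 9) = 0
P (Sara): max(-7, -2, 0) = 0
d (Hugo): min(6, -5, 5, -6) = -6
e (Hugo): min(9, -7) = -7
Q (Sara): max(-6, -7) = -6
f (Hugo): min(-9, -4, 8) = -9
g (Hugo): min(-5, 3, -6) = -6
h (Hugo): min(1, -2) = -2
R (Sara): max(-9, -6, -2) = -2
S0 (Hugo): min(0, -6, -2) = -6
At S0, Hugo picks Q (lowest: -6).
At Q, Sara picks d (highest: -6).
At d, Hugo picks w (lowest: -6).
Terminal value -6.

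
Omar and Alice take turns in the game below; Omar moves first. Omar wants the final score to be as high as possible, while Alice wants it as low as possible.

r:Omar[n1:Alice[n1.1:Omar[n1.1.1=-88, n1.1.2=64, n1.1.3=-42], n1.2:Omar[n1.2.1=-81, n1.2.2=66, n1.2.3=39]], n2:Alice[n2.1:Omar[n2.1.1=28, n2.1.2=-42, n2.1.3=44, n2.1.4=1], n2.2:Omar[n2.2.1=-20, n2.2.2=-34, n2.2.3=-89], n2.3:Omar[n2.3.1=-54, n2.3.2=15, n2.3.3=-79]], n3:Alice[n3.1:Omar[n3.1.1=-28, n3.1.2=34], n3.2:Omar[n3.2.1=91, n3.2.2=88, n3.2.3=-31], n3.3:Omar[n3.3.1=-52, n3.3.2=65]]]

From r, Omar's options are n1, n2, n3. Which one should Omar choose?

n1.1 (Omar): max(-88, 64, -42) = 64
n1.2 (Omar): max(-81, 66, 39) = 66
n1 (Alice): min(64, 66) = 64
n2.1 (Omar): max(28, -42, 44, 1) = 44
n2.2 (Omar): max(-20, -34, -89) = -20
n2.3 (Omar): max(-54, 15, -79) = 15
n2 (Alice): min(44, -20, 15) = -20
n3.1 (Omar): max(-28, 34) = 34
n3.2 (Omar): max(91, 88, -31) = 91
n3.3 (Omar): max(-52, 65) = 65
n3 (Alice): min(34, 91, 65) = 34
r (Omar): max(64, -20, 34) = 64
Omar at r wants the highest of {n1=64, n2=-20, n3=34}, so chooses n1.

n1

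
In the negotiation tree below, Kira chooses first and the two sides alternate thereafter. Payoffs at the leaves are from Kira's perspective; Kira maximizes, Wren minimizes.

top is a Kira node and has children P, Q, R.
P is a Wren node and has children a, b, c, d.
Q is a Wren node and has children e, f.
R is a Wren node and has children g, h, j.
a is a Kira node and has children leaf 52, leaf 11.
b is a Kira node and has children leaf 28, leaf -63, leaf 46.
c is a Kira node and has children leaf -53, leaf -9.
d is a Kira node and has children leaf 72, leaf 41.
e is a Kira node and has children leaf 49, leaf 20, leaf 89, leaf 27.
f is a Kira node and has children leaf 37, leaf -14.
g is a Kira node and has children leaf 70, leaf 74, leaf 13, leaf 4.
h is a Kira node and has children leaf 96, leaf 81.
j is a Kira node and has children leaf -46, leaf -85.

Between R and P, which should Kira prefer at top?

g (Kira): max(70, 74, 13, 4) = 74
h (Kira): max(96, 81) = 96
j (Kira): max(-46, -85) = -46
R (Wren): min(74, 96, -46) = -46
a (Kira): max(52, 11) = 52
b (Kira): max(28, -63, 46) = 46
c (Kira): max(-53, -9) = -9
d (Kira): max(72, 41) = 72
P (Wren): min(52, 46, -9, 72) = -9
Kira prefers the higher value; R=-46, P=-9. P is better since -9 > -46.

P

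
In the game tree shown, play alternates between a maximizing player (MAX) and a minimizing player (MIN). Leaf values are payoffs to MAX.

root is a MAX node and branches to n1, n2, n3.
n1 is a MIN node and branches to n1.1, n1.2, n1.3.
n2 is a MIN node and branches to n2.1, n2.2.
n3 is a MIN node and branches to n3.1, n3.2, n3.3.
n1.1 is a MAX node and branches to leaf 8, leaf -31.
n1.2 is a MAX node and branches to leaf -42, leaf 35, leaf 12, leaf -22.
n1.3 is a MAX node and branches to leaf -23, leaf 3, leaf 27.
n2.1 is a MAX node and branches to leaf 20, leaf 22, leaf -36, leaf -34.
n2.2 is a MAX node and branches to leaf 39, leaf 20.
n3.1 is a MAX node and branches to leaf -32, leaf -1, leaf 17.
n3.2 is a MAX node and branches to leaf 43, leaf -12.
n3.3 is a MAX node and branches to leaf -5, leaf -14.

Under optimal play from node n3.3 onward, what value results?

n3.3 (MAX): max(-5, -14) = -5

-5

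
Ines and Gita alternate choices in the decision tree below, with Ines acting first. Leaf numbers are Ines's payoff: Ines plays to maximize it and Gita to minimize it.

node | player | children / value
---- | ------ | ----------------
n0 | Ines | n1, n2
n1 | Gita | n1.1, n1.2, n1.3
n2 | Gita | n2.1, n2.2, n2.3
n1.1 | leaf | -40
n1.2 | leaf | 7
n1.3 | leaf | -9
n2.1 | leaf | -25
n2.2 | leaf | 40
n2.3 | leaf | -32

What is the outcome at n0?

-32

n1 (Gita): min(-40, 7, -9) = -40
n2 (Gita): min(-25, 40, -32) = -32
n0 (Ines): max(-40, -32) = -32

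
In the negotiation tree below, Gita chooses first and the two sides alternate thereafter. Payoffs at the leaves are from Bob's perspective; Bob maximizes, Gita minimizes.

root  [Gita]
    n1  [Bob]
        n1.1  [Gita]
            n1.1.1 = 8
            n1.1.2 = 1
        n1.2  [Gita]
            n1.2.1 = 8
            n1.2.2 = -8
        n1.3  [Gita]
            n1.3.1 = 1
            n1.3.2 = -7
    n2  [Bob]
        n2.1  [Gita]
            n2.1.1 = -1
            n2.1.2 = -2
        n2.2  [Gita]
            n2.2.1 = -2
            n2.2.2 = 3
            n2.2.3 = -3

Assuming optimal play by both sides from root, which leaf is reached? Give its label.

n1.1 (Gita): min(8, 1) = 1
n1.2 (Gita): min(8, -8) = -8
n1.3 (Gita): min(1, -7) = -7
n1 (Bob): max(1, -8, -7) = 1
n2.1 (Gita): min(-1, -2) = -2
n2.2 (Gita): min(-2, 3, -3) = -3
n2 (Bob): max(-2, -3) = -2
root (Gita): min(1, -2) = -2
At root, Gita picks n2 (lowest: -2).
At n2, Bob picks n2.1 (highest: -2).
At n2.1, Gita picks n2.1.2 (lowest: -2).
Terminal value -2.

n2.1.2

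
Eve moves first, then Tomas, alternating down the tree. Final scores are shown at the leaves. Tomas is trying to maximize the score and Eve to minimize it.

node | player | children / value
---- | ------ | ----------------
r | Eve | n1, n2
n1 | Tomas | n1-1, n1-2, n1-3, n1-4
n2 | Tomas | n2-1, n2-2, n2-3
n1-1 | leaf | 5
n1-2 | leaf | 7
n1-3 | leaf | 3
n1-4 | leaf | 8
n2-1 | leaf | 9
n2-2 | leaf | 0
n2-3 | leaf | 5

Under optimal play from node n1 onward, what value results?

n1 (Tomas): max(5, 7, 3, 8) = 8

8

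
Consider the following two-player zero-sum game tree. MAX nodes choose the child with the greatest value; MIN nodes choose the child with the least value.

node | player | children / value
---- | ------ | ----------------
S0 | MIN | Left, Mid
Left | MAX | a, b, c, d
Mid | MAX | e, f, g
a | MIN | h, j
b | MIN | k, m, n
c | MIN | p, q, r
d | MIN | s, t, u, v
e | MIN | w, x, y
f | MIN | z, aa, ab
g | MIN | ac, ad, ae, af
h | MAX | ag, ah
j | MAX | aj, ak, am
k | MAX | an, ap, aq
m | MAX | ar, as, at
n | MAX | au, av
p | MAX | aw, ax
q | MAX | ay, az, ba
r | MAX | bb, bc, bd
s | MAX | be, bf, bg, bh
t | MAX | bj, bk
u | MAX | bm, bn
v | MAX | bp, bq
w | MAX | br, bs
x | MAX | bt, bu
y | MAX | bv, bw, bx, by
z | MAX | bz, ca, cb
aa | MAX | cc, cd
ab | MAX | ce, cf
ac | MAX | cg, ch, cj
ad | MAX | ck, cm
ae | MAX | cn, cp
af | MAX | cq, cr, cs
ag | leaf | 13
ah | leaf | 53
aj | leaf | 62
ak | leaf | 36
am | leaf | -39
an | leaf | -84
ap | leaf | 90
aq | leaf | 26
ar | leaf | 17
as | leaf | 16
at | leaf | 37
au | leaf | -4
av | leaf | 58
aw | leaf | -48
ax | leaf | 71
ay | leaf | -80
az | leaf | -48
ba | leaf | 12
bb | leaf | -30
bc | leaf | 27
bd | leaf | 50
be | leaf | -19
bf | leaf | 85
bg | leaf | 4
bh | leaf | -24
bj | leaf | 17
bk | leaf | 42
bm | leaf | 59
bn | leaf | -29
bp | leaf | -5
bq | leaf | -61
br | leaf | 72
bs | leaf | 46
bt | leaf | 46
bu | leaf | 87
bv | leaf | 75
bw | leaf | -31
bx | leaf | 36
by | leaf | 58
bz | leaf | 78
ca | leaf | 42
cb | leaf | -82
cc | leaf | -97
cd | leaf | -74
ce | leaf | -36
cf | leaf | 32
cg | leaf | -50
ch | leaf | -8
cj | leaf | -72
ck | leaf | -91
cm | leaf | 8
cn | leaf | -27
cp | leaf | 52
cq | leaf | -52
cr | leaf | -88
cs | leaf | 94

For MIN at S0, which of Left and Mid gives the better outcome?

h (MAX): max(13, 53) = 53
j (MAX): max(62, 36, -39) = 62
a (MIN): min(53, 62) = 53
k (MAX): max(-84, 90, 26) = 90
m (MAX): max(17, 16, 37) = 37
n (MAX): max(-4, 58) = 58
b (MIN): min(90, 37, 58) = 37
p (MAX): max(-48, 71) = 71
q (MAX): max(-80, -48, 12) = 12
r (MAX): max(-30, 27, 50) = 50
c (MIN): min(71, 12, 50) = 12
s (MAX): max(-19, 85, 4, -24) = 85
t (MAX): max(17, 42) = 42
u (MAX): max(59, -29) = 59
v (MAX): max(-5, -61) = -5
d (MIN): min(85, 42, 59, -5) = -5
Left (MAX): max(53, 37, 12, -5) = 53
w (MAX): max(72, 46) = 72
x (MAX): max(46, 87) = 87
y (MAX): max(75, -31, 36, 58) = 75
e (MIN): min(72, 87, 75) = 72
z (MAX): max(78, 42, -82) = 78
aa (MAX): max(-97, -74) = -74
ab (MAX): max(-36, 32) = 32
f (MIN): min(78, -74, 32) = -74
ac (MAX): max(-50, -8, -72) = -8
ad (MAX): max(-91, 8) = 8
ae (MAX): max(-27, 52) = 52
af (MAX): max(-52, -88, 94) = 94
g (MIN): min(-8, 8, 52, 94) = -8
Mid (MAX): max(72, -74, -8) = 72
MIN prefers the lower value; Left=53, Mid=72. Left is better since 53 < 72.

Left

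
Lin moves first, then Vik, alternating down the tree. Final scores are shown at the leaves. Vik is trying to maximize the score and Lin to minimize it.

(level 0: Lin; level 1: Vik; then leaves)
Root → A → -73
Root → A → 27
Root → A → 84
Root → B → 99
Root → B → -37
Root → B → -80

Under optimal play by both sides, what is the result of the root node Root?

A (Vik): max(-73, 27, 84) = 84
B (Vik): max(99, -37, -80) = 99
Root (Lin): min(84, 99) = 84

84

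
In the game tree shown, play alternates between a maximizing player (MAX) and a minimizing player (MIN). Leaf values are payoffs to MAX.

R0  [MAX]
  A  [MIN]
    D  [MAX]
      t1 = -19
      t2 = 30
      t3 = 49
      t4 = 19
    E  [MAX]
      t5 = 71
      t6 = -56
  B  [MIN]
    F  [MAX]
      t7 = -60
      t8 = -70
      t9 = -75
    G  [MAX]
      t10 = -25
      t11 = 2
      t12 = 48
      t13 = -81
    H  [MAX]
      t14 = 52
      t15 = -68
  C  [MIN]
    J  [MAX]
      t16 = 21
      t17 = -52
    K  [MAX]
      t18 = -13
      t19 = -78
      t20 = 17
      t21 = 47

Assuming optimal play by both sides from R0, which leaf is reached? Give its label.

t3

D (MAX): max(-19, 30, 49, 19) = 49
E (MAX): max(71, -56) = 71
A (MIN): min(49, 71) = 49
F (MAX): max(-60, -70, -75) = -60
G (MAX): max(-25, 2, 48, -81) = 48
H (MAX): max(52, -68) = 52
B (MIN): min(-60, 48, 52) = -60
J (MAX): max(21, -52) = 21
K (MAX): max(-13, -78, 17, 47) = 47
C (MIN): min(21, 47) = 21
R0 (MAX): max(49, -60, 21) = 49
At R0, MAX picks A (highest: 49).
At A, MIN picks D (lowest: 49).
At D, MAX picks t3 (highest: 49).
Terminal value 49.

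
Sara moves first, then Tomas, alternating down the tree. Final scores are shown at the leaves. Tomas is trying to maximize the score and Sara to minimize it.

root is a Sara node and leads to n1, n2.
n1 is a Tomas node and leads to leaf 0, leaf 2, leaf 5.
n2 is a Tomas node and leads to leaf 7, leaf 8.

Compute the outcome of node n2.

n2 (Tomas): max(7, 8) = 8

8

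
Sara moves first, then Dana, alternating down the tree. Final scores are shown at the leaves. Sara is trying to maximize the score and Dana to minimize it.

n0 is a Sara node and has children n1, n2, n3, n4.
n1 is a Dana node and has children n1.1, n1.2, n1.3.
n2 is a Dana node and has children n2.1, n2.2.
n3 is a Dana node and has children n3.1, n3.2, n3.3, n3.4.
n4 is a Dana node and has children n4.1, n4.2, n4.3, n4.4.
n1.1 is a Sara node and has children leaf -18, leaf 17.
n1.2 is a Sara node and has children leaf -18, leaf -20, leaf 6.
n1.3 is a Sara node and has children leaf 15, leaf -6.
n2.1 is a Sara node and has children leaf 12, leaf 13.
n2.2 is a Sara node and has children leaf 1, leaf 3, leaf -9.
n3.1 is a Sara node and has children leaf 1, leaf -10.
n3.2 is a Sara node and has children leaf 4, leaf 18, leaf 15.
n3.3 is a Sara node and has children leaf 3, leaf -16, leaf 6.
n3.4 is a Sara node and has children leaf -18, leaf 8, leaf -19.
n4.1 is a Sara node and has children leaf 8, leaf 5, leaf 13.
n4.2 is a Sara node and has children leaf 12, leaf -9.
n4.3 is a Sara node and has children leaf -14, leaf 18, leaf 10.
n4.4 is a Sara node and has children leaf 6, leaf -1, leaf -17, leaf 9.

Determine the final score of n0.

n1.1 (Sara): max(-18, 17) = 17
n1.2 (Sara): max(-18, -20, 6) = 6
n1.3 (Sara): max(15, -6) = 15
n1 (Dana): min(17, 6, 15) = 6
n2.1 (Sara): max(12, 13) = 13
n2.2 (Sara): max(1, 3, -9) = 3
n2 (Dana): min(13, 3) = 3
n3.1 (Sara): max(1, -10) = 1
n3.2 (Sara): max(4, 18, 15) = 18
n3.3 (Sara): max(3, -16, 6) = 6
n3.4 (Sara): max(-18, 8, -19) = 8
n3 (Dana): min(1, 18, 6, 8) = 1
n4.1 (Sara): max(8, 5, 13) = 13
n4.2 (Sara): max(12, -9) = 12
n4.3 (Sara): max(-14, 18, 10) = 18
n4.4 (Sara): max(6, -1, -17, 9) = 9
n4 (Dana): min(13, 12, 18, 9) = 9
n0 (Sara): max(6, 3, 1, 9) = 9

9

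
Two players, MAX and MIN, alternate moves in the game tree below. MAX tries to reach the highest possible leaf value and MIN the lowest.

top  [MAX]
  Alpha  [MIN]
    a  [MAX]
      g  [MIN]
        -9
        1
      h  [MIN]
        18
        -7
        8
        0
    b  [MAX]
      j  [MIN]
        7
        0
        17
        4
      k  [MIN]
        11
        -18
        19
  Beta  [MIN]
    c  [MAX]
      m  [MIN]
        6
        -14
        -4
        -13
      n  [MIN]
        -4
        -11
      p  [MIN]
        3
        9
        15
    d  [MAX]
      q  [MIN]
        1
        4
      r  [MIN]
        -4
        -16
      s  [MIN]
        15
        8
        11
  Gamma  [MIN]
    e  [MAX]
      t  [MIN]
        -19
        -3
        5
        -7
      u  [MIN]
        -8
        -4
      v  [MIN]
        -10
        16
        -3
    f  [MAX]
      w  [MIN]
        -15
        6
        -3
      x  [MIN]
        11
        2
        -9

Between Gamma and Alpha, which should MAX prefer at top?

Alpha

t (MIN): min(-19, -3, 5, -7) = -19
u (MIN): min(-8, -4) = -8
v (MIN): min(-10, 16, -3) = -10
e (MAX): max(-19, -8, -10) = -8
w (MIN): min(-15, 6, -3) = -15
x (MIN): min(11, 2, -9) = -9
f (MAX): max(-15, -9) = -9
Gamma (MIN): min(-8, -9) = -9
g (MIN): min(-9, 1) = -9
h (MIN): min(18, -7, 8, 0) = -7
a (MAX): max(-9, -7) = -7
j (MIN): min(7, 0, 17, 4) = 0
k (MIN): min(11, -18, 19) = -18
b (MAX): max(0, -18) = 0
Alpha (MIN): min(-7, 0) = -7
MAX prefers the higher value; Gamma=-9, Alpha=-7. Alpha is better since -7 > -9.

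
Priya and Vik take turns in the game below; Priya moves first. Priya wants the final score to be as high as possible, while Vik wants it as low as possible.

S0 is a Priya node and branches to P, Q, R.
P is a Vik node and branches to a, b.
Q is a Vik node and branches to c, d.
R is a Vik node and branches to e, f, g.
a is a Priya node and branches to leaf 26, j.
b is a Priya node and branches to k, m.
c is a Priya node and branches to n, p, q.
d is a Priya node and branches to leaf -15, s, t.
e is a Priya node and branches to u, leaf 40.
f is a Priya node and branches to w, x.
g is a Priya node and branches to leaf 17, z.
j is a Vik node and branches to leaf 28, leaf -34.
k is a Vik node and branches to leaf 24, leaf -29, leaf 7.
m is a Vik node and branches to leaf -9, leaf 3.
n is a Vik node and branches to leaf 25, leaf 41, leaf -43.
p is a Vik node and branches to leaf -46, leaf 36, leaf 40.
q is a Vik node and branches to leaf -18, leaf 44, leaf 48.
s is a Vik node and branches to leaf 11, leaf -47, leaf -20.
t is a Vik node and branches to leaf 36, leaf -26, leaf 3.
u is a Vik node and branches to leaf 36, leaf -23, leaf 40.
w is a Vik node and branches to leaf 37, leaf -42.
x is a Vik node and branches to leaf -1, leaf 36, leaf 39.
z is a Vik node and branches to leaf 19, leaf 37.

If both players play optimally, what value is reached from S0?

j (Vik): min(28, -34) = -34
a (Priya): max(26, -34) = 26
k (Vik): min(24, -29, 7) = -29
m (Vik): min(-9, 3) = -9
b (Priya): max(-29, -9) = -9
P (Vik): min(26, -9) = -9
n (Vik): min(25, 41, -43) = -43
p (Vik): min(-46, 36, 40) = -46
q (Vik): min(-18, 44, 48) = -18
c (Priya): max(-43, -46, -18) = -18
s (Vik): min(11, -47, -20) = -47
t (Vik): min(36, -26, 3) = -26
d (Priya): max(-15, -47, -26) = -15
Q (Vik): min(-18, -15) = -18
u (Vik): min(36, -23, 40) = -23
e (Priya): max(-23, 40) = 40
w (Vik): min(37, -42) = -42
x (Vik): min(-1, 36, 39) = -1
f (Priya): max(-42, -1) = -1
z (Vik): min(19, 37) = 19
g (Priya): max(17, 19) = 19
R (Vik): min(40, -1, 19) = -1
S0 (Priya): max(-9, -18, -1) = -1

-1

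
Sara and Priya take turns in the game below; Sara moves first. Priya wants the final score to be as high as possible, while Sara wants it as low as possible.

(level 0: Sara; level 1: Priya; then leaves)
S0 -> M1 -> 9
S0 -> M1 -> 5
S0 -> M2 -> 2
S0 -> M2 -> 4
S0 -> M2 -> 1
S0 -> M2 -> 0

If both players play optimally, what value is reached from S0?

4

M1 (Priya): max(9, 5) = 9
M2 (Priya): max(2, 4, 1, 0) = 4
S0 (Sara): min(9, 4) = 4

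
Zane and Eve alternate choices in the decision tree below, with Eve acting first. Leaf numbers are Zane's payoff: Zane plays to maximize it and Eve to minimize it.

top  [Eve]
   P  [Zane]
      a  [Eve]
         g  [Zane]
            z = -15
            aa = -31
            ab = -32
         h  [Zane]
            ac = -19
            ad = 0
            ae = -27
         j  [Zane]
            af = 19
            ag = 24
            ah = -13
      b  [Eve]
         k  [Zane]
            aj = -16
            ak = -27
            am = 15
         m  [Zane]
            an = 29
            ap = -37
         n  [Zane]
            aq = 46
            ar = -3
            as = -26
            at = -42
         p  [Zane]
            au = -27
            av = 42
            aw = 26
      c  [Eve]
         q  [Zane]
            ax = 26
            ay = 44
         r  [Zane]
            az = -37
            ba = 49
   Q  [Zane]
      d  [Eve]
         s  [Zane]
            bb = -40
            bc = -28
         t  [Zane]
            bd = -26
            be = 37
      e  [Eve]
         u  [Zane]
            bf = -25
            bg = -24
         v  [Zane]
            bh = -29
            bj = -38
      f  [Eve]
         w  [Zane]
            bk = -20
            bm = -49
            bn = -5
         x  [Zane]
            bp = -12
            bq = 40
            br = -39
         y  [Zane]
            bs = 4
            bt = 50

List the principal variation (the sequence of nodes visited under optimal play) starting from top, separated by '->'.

g (Zane): max(-15, -31, -32) = -15
h (Zane): max(-19, 0, -27) = 0
j (Zane): max(19, 24, -13) = 24
a (Eve): min(-15, 0, 24) = -15
k (Zane): max(-16, -27, 15) = 15
m (Zane): max(29, -37) = 29
n (Zane): max(46, -3, -26, -42) = 46
p (Zane): max(-27, 42, 26) = 42
b (Eve): min(15, 29, 46, 42) = 15
q (Zane): max(26, 44) = 44
r (Zane): max(-37, 49) = 49
c (Eve): min(44, 49) = 44
P (Zane): max(-15, 15, 44) = 44
s (Zane): max(-40, -28) = -28
t (Zane): max(-26, 37) = 37
d (Eve): min(-28, 37) = -28
u (Zane): max(-25, -24) = -24
v (Zane): max(-29, -38) = -29
e (Eve): min(-24, -29) = -29
w (Zane): max(-20, -49, -5) = -5
x (Zane): max(-12, 40, -39) = 40
y (Zane): max(4, 50) = 50
f (Eve): min(-5, 40, 50) = -5
Q (Zane): max(-28, -29, -5) = -5
top (Eve): min(44, -5) = -5
At top, Eve picks Q (lowest: -5).
At Q, Zane picks f (highest: -5).
At f, Eve picks w (lowest: -5).
At w, Zane picks bn (highest: -5).
Terminal value -5.

top -> Q -> f -> w -> bn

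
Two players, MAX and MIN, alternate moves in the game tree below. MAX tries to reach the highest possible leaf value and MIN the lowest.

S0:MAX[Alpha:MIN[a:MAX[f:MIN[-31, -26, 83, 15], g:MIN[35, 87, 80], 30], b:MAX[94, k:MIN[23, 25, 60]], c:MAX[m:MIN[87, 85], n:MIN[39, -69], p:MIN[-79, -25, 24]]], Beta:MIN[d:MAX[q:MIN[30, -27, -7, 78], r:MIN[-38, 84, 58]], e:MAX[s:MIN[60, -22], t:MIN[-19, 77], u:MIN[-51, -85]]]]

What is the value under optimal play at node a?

f (MIN): min(-31, -26, 83, 15) = -31
g (MIN): min(35, 87, 80) = 35
a (MAX): max(-31, 35, 30) = 35

35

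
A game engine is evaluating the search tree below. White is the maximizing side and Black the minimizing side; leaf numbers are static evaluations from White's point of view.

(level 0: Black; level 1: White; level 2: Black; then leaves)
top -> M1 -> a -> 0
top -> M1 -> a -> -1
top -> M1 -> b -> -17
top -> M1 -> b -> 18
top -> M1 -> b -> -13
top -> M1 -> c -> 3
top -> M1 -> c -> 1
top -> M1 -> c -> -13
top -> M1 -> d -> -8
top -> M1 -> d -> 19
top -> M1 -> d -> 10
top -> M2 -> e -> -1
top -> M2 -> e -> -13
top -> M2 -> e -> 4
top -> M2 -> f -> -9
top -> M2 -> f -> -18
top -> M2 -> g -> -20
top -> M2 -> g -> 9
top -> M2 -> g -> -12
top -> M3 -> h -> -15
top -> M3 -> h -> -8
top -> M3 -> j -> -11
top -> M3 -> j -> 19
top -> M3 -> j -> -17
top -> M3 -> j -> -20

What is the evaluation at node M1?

-1

a (Black): min(0, -1) = -1
b (Black): min(-17, 18, -13) = -17
c (Black): min(3, 1, -13) = -13
d (Black): min(-8, 19, 10) = -8
M1 (White): max(-1, -17, -13, -8) = -1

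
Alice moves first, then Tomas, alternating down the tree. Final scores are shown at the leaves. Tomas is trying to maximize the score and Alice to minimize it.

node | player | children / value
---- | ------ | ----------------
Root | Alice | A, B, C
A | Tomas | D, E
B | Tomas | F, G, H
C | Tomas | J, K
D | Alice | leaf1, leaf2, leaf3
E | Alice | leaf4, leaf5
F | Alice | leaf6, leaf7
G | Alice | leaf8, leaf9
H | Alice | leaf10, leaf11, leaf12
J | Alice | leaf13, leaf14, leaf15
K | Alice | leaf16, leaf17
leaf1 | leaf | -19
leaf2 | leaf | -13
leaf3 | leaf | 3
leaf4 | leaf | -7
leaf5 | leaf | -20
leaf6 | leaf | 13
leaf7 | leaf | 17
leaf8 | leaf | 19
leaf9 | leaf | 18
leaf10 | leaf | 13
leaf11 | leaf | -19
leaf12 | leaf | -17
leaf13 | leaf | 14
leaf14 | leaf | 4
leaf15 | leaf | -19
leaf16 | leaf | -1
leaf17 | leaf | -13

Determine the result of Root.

D (Alice): min(-19, -13, 3) = -19
E (Alice): min(-7, -20) = -20
A (Tomas): max(-19, -20) = -19
F (Alice): min(13, 17) = 13
G (Alice): min(19, 18) = 18
H (Alice): min(13, -19, -17) = -19
B (Tomas): max(13, 18, -19) = 18
J (Alice): min(14, 4, -19) = -19
K (Alice): min(-1, -13) = -13
C (Tomas): max(-19, -13) = -13
Root (Alice): min(-19, 18, -13) = -19

-19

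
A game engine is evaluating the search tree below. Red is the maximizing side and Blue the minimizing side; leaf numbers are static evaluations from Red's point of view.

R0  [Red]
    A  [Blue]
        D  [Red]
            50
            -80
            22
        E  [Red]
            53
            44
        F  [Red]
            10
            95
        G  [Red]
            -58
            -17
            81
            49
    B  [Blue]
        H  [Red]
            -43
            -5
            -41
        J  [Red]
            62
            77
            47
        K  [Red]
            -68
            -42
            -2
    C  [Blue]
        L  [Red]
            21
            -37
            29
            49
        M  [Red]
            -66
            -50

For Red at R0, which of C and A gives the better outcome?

A

L (Red): max(21, -37, 29, 49) = 49
M (Red): max(-66, -50) = -50
C (Blue): min(49, -50) = -50
D (Red): max(50, -80, 22) = 50
E (Red): max(53, 44) = 53
F (Red): max(10, 95) = 95
G (Red): max(-58, -17, 81, 49) = 81
A (Blue): min(50, 53, 95, 81) = 50
Red prefers the higher value; C=-50, A=50. A is better since 50 > -50.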